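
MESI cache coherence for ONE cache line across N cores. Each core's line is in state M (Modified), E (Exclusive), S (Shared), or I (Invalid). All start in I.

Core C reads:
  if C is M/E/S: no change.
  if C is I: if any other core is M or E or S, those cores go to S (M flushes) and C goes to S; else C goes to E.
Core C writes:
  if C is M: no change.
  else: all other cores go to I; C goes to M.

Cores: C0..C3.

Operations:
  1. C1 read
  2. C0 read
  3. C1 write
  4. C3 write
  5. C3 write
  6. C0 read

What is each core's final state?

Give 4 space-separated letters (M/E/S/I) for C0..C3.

Op 1: C1 read [C1 read from I: no other sharers -> C1=E (exclusive)] -> [I,E,I,I]
Op 2: C0 read [C0 read from I: others=['C1=E'] -> C0=S, others downsized to S] -> [S,S,I,I]
Op 3: C1 write [C1 write: invalidate ['C0=S'] -> C1=M] -> [I,M,I,I]
Op 4: C3 write [C3 write: invalidate ['C1=M'] -> C3=M] -> [I,I,I,M]
Op 5: C3 write [C3 write: already M (modified), no change] -> [I,I,I,M]
Op 6: C0 read [C0 read from I: others=['C3=M'] -> C0=S, others downsized to S] -> [S,I,I,S]

Answer: S I I S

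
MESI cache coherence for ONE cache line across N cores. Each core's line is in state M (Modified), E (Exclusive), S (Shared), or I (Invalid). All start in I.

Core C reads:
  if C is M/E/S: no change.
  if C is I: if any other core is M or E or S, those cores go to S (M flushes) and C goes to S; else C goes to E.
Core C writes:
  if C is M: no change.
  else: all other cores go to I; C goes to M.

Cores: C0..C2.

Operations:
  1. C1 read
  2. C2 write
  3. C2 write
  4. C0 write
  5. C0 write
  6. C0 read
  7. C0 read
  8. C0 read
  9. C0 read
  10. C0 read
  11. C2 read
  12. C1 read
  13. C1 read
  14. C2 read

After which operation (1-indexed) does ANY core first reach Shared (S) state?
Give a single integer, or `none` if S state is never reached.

Answer: 11

Derivation:
Op 1: C1 read [C1 read from I: no other sharers -> C1=E (exclusive)] -> [I,E,I]
Op 2: C2 write [C2 write: invalidate ['C1=E'] -> C2=M] -> [I,I,M]
Op 3: C2 write [C2 write: already M (modified), no change] -> [I,I,M]
Op 4: C0 write [C0 write: invalidate ['C2=M'] -> C0=M] -> [M,I,I]
Op 5: C0 write [C0 write: already M (modified), no change] -> [M,I,I]
Op 6: C0 read [C0 read: already in M, no change] -> [M,I,I]
Op 7: C0 read [C0 read: already in M, no change] -> [M,I,I]
Op 8: C0 read [C0 read: already in M, no change] -> [M,I,I]
Op 9: C0 read [C0 read: already in M, no change] -> [M,I,I]
Op 10: C0 read [C0 read: already in M, no change] -> [M,I,I]
Op 11: C2 read [C2 read from I: others=['C0=M'] -> C2=S, others downsized to S] -> [S,I,S]
  -> First S state at op 11; remaining ops need not be traced.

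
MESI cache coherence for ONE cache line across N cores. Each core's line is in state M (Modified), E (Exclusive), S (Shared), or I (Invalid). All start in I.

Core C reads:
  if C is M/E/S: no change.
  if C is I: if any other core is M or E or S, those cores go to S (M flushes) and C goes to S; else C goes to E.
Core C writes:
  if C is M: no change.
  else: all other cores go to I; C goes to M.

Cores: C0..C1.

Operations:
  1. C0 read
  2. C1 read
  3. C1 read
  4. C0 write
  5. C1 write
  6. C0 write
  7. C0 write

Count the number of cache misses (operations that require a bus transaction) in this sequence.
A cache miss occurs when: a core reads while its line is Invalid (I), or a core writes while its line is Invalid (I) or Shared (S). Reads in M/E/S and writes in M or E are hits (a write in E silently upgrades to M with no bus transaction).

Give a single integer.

Answer: 5

Derivation:
Op 1: C0 read [C0 read from I: no other sharers -> C0=E (exclusive)] -> [E,I] [MISS #1: read from I]
Op 2: C1 read [C1 read from I: others=['C0=E'] -> C1=S, others downsized to S] -> [S,S] [MISS #2: read from I]
Op 3: C1 read [C1 read: already in S, no change] -> [S,S] [hit: read from S]
Op 4: C0 write [C0 write: invalidate ['C1=S'] -> C0=M] -> [M,I] [MISS #3: write from S]
Op 5: C1 write [C1 write: invalidate ['C0=M'] -> C1=M] -> [I,M] [MISS #4: write from I]
Op 6: C0 write [C0 write: invalidate ['C1=M'] -> C0=M] -> [M,I] [MISS #5: write from I]
Op 7: C0 write [C0 write: already M (modified), no change] -> [M,I] [hit: write from M]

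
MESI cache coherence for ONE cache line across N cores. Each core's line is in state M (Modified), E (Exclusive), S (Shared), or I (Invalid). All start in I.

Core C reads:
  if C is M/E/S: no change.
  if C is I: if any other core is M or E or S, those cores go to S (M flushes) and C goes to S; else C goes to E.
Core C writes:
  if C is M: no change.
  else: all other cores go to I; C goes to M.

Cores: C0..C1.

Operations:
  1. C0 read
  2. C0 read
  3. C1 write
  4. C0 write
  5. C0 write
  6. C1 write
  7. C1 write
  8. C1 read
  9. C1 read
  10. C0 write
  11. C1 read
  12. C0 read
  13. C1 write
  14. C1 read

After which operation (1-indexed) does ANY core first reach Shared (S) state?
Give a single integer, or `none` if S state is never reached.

Answer: 11

Derivation:
Op 1: C0 read [C0 read from I: no other sharers -> C0=E (exclusive)] -> [E,I]
Op 2: C0 read [C0 read: already in E, no change] -> [E,I]
Op 3: C1 write [C1 write: invalidate ['C0=E'] -> C1=M] -> [I,M]
Op 4: C0 write [C0 write: invalidate ['C1=M'] -> C0=M] -> [M,I]
Op 5: C0 write [C0 write: already M (modified), no change] -> [M,I]
Op 6: C1 write [C1 write: invalidate ['C0=M'] -> C1=M] -> [I,M]
Op 7: C1 write [C1 write: already M (modified), no change] -> [I,M]
Op 8: C1 read [C1 read: already in M, no change] -> [I,M]
Op 9: C1 read [C1 read: already in M, no change] -> [I,M]
Op 10: C0 write [C0 write: invalidate ['C1=M'] -> C0=M] -> [M,I]
Op 11: C1 read [C1 read from I: others=['C0=M'] -> C1=S, others downsized to S] -> [S,S]
  -> First S state at op 11; remaining ops need not be traced.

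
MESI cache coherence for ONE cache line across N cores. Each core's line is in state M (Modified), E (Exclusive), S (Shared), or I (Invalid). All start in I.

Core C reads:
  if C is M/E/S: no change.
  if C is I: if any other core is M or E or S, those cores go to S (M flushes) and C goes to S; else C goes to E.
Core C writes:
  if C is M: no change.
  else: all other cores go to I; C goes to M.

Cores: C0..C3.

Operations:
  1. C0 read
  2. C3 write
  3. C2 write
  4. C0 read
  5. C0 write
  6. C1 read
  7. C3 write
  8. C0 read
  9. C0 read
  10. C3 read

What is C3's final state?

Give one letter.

Op 1: C0 read [C0 read from I: no other sharers -> C0=E (exclusive)] -> [E,I,I,I]
Op 2: C3 write [C3 write: invalidate ['C0=E'] -> C3=M] -> [I,I,I,M]
Op 3: C2 write [C2 write: invalidate ['C3=M'] -> C2=M] -> [I,I,M,I]
Op 4: C0 read [C0 read from I: others=['C2=M'] -> C0=S, others downsized to S] -> [S,I,S,I]
Op 5: C0 write [C0 write: invalidate ['C2=S'] -> C0=M] -> [M,I,I,I]
Op 6: C1 read [C1 read from I: others=['C0=M'] -> C1=S, others downsized to S] -> [S,S,I,I]
Op 7: C3 write [C3 write: invalidate ['C0=S', 'C1=S'] -> C3=M] -> [I,I,I,M]
Op 8: C0 read [C0 read from I: others=['C3=M'] -> C0=S, others downsized to S] -> [S,I,I,S]
Op 9: C0 read [C0 read: already in S, no change] -> [S,I,I,S]
Op 10: C3 read [C3 read: already in S, no change] -> [S,I,I,S]

Answer: S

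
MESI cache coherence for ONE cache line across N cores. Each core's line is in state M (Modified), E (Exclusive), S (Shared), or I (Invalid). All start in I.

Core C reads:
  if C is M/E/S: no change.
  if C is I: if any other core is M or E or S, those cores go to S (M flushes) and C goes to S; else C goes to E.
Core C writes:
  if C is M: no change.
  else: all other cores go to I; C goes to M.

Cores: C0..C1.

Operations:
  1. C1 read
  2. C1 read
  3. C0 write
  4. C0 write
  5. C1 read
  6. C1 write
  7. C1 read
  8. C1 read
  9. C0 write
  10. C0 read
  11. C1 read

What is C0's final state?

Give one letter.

Op 1: C1 read [C1 read from I: no other sharers -> C1=E (exclusive)] -> [I,E]
Op 2: C1 read [C1 read: already in E, no change] -> [I,E]
Op 3: C0 write [C0 write: invalidate ['C1=E'] -> C0=M] -> [M,I]
Op 4: C0 write [C0 write: already M (modified), no change] -> [M,I]
Op 5: C1 read [C1 read from I: others=['C0=M'] -> C1=S, others downsized to S] -> [S,S]
Op 6: C1 write [C1 write: invalidate ['C0=S'] -> C1=M] -> [I,M]
Op 7: C1 read [C1 read: already in M, no change] -> [I,M]
Op 8: C1 read [C1 read: already in M, no change] -> [I,M]
Op 9: C0 write [C0 write: invalidate ['C1=M'] -> C0=M] -> [M,I]
Op 10: C0 read [C0 read: already in M, no change] -> [M,I]
Op 11: C1 read [C1 read from I: others=['C0=M'] -> C1=S, others downsized to S] -> [S,S]

Answer: S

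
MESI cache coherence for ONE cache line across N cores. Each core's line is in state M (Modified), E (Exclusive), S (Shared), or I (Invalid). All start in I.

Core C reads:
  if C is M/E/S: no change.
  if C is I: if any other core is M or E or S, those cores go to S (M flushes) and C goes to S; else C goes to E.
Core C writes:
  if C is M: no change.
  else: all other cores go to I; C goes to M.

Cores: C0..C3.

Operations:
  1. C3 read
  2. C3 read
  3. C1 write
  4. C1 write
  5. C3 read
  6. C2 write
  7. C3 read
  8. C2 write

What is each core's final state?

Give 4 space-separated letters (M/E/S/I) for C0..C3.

Op 1: C3 read [C3 read from I: no other sharers -> C3=E (exclusive)] -> [I,I,I,E]
Op 2: C3 read [C3 read: already in E, no change] -> [I,I,I,E]
Op 3: C1 write [C1 write: invalidate ['C3=E'] -> C1=M] -> [I,M,I,I]
Op 4: C1 write [C1 write: already M (modified), no change] -> [I,M,I,I]
Op 5: C3 read [C3 read from I: others=['C1=M'] -> C3=S, others downsized to S] -> [I,S,I,S]
Op 6: C2 write [C2 write: invalidate ['C1=S', 'C3=S'] -> C2=M] -> [I,I,M,I]
Op 7: C3 read [C3 read from I: others=['C2=M'] -> C3=S, others downsized to S] -> [I,I,S,S]
Op 8: C2 write [C2 write: invalidate ['C3=S'] -> C2=M] -> [I,I,M,I]

Answer: I I M I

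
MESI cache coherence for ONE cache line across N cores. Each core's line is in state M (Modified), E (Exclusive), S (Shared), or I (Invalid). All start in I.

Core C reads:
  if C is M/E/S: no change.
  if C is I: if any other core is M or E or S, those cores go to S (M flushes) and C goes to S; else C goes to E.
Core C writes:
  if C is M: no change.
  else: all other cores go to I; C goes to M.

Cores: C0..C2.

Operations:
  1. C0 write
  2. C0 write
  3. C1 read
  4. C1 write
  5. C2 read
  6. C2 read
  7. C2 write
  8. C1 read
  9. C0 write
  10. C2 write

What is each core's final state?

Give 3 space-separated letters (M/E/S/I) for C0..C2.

Answer: I I M

Derivation:
Op 1: C0 write [C0 write: invalidate none -> C0=M] -> [M,I,I]
Op 2: C0 write [C0 write: already M (modified), no change] -> [M,I,I]
Op 3: C1 read [C1 read from I: others=['C0=M'] -> C1=S, others downsized to S] -> [S,S,I]
Op 4: C1 write [C1 write: invalidate ['C0=S'] -> C1=M] -> [I,M,I]
Op 5: C2 read [C2 read from I: others=['C1=M'] -> C2=S, others downsized to S] -> [I,S,S]
Op 6: C2 read [C2 read: already in S, no change] -> [I,S,S]
Op 7: C2 write [C2 write: invalidate ['C1=S'] -> C2=M] -> [I,I,M]
Op 8: C1 read [C1 read from I: others=['C2=M'] -> C1=S, others downsized to S] -> [I,S,S]
Op 9: C0 write [C0 write: invalidate ['C1=S', 'C2=S'] -> C0=M] -> [M,I,I]
Op 10: C2 write [C2 write: invalidate ['C0=M'] -> C2=M] -> [I,I,M]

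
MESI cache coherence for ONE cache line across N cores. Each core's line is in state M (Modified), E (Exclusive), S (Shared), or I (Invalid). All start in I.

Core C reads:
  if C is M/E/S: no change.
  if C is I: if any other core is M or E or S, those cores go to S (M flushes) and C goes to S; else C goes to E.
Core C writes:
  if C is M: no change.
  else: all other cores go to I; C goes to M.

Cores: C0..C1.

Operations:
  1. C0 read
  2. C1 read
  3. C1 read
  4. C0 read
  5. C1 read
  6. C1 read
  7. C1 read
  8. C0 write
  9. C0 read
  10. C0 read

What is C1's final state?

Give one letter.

Answer: I

Derivation:
Op 1: C0 read [C0 read from I: no other sharers -> C0=E (exclusive)] -> [E,I]
Op 2: C1 read [C1 read from I: others=['C0=E'] -> C1=S, others downsized to S] -> [S,S]
Op 3: C1 read [C1 read: already in S, no change] -> [S,S]
Op 4: C0 read [C0 read: already in S, no change] -> [S,S]
Op 5: C1 read [C1 read: already in S, no change] -> [S,S]
Op 6: C1 read [C1 read: already in S, no change] -> [S,S]
Op 7: C1 read [C1 read: already in S, no change] -> [S,S]
Op 8: C0 write [C0 write: invalidate ['C1=S'] -> C0=M] -> [M,I]
Op 9: C0 read [C0 read: already in M, no change] -> [M,I]
Op 10: C0 read [C0 read: already in M, no change] -> [M,I]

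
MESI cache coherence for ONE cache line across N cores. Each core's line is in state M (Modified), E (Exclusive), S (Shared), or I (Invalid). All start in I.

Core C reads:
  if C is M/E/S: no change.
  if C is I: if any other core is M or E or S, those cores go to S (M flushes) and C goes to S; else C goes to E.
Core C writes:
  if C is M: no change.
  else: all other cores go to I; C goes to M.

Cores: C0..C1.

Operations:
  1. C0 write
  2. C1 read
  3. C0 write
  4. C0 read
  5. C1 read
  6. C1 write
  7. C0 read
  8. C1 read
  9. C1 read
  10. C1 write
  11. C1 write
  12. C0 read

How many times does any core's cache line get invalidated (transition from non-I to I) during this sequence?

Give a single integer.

Answer: 3

Derivation:
Op 1: C0 write [C0 write: invalidate none -> C0=M] -> [M,I] (invalidations this op: 0; running total: 0)
Op 2: C1 read [C1 read from I: others=['C0=M'] -> C1=S, others downsized to S] -> [S,S] (invalidations this op: 0; running total: 0)
Op 3: C0 write [C0 write: invalidate ['C1=S'] -> C0=M] -> [M,I] (invalidations this op: 1; running total: 1)
Op 4: C0 read [C0 read: already in M, no change] -> [M,I] (invalidations this op: 0; running total: 1)
Op 5: C1 read [C1 read from I: others=['C0=M'] -> C1=S, others downsized to S] -> [S,S] (invalidations this op: 0; running total: 1)
Op 6: C1 write [C1 write: invalidate ['C0=S'] -> C1=M] -> [I,M] (invalidations this op: 1; running total: 2)
Op 7: C0 read [C0 read from I: others=['C1=M'] -> C0=S, others downsized to S] -> [S,S] (invalidations this op: 0; running total: 2)
Op 8: C1 read [C1 read: already in S, no change] -> [S,S] (invalidations this op: 0; running total: 2)
Op 9: C1 read [C1 read: already in S, no change] -> [S,S] (invalidations this op: 0; running total: 2)
Op 10: C1 write [C1 write: invalidate ['C0=S'] -> C1=M] -> [I,M] (invalidations this op: 1; running total: 3)
Op 11: C1 write [C1 write: already M (modified), no change] -> [I,M] (invalidations this op: 0; running total: 3)
Op 12: C0 read [C0 read from I: others=['C1=M'] -> C0=S, others downsized to S] -> [S,S] (invalidations this op: 0; running total: 3)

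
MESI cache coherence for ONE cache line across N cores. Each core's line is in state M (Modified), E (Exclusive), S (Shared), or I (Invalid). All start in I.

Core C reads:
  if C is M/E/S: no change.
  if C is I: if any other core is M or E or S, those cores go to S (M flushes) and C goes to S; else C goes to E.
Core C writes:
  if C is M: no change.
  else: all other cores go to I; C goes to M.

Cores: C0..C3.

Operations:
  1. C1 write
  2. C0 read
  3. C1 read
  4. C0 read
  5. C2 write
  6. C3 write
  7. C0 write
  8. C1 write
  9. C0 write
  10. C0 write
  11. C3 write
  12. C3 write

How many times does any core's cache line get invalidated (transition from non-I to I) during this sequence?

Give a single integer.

Answer: 7

Derivation:
Op 1: C1 write [C1 write: invalidate none -> C1=M] -> [I,M,I,I] (invalidations this op: 0; running total: 0)
Op 2: C0 read [C0 read from I: others=['C1=M'] -> C0=S, others downsized to S] -> [S,S,I,I] (invalidations this op: 0; running total: 0)
Op 3: C1 read [C1 read: already in S, no change] -> [S,S,I,I] (invalidations this op: 0; running total: 0)
Op 4: C0 read [C0 read: already in S, no change] -> [S,S,I,I] (invalidations this op: 0; running total: 0)
Op 5: C2 write [C2 write: invalidate ['C0=S', 'C1=S'] -> C2=M] -> [I,I,M,I] (invalidations this op: 2; running total: 2)
Op 6: C3 write [C3 write: invalidate ['C2=M'] -> C3=M] -> [I,I,I,M] (invalidations this op: 1; running total: 3)
Op 7: C0 write [C0 write: invalidate ['C3=M'] -> C0=M] -> [M,I,I,I] (invalidations this op: 1; running total: 4)
Op 8: C1 write [C1 write: invalidate ['C0=M'] -> C1=M] -> [I,M,I,I] (invalidations this op: 1; running total: 5)
Op 9: C0 write [C0 write: invalidate ['C1=M'] -> C0=M] -> [M,I,I,I] (invalidations this op: 1; running total: 6)
Op 10: C0 write [C0 write: already M (modified), no change] -> [M,I,I,I] (invalidations this op: 0; running total: 6)
Op 11: C3 write [C3 write: invalidate ['C0=M'] -> C3=M] -> [I,I,I,M] (invalidations this op: 1; running total: 7)
Op 12: C3 write [C3 write: already M (modified), no change] -> [I,I,I,M] (invalidations this op: 0; running total: 7)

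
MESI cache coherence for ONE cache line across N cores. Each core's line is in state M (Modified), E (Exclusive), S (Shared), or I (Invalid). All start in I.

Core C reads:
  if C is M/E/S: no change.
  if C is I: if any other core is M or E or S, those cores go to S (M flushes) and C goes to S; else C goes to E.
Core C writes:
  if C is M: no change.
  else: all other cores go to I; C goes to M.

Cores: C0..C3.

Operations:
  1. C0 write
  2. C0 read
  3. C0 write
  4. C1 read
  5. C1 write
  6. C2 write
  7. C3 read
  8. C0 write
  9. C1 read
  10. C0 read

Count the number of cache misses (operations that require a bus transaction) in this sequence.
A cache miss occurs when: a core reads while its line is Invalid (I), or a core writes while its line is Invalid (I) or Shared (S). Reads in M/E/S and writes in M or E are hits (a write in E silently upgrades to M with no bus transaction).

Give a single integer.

Answer: 7

Derivation:
Op 1: C0 write [C0 write: invalidate none -> C0=M] -> [M,I,I,I] [MISS #1: write from I]
Op 2: C0 read [C0 read: already in M, no change] -> [M,I,I,I] [hit: read from M]
Op 3: C0 write [C0 write: already M (modified), no change] -> [M,I,I,I] [hit: write from M]
Op 4: C1 read [C1 read from I: others=['C0=M'] -> C1=S, others downsized to S] -> [S,S,I,I] [MISS #2: read from I]
Op 5: C1 write [C1 write: invalidate ['C0=S'] -> C1=M] -> [I,M,I,I] [MISS #3: write from S]
Op 6: C2 write [C2 write: invalidate ['C1=M'] -> C2=M] -> [I,I,M,I] [MISS #4: write from I]
Op 7: C3 read [C3 read from I: others=['C2=M'] -> C3=S, others downsized to S] -> [I,I,S,S] [MISS #5: read from I]
Op 8: C0 write [C0 write: invalidate ['C2=S', 'C3=S'] -> C0=M] -> [M,I,I,I] [MISS #6: write from I]
Op 9: C1 read [C1 read from I: others=['C0=M'] -> C1=S, others downsized to S] -> [S,S,I,I] [MISS #7: read from I]
Op 10: C0 read [C0 read: already in S, no change] -> [S,S,I,I] [hit: read from S]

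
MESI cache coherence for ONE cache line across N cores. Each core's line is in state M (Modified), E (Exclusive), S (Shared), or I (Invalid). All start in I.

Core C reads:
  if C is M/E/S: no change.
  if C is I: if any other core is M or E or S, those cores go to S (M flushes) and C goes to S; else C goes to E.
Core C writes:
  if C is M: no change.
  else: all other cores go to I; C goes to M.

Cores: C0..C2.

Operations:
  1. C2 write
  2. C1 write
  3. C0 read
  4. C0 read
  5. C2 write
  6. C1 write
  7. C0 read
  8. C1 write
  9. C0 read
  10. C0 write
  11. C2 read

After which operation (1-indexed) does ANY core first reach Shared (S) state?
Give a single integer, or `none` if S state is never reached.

Op 1: C2 write [C2 write: invalidate none -> C2=M] -> [I,I,M]
Op 2: C1 write [C1 write: invalidate ['C2=M'] -> C1=M] -> [I,M,I]
Op 3: C0 read [C0 read from I: others=['C1=M'] -> C0=S, others downsized to S] -> [S,S,I]
  -> First S state at op 3; remaining ops need not be traced.

Answer: 3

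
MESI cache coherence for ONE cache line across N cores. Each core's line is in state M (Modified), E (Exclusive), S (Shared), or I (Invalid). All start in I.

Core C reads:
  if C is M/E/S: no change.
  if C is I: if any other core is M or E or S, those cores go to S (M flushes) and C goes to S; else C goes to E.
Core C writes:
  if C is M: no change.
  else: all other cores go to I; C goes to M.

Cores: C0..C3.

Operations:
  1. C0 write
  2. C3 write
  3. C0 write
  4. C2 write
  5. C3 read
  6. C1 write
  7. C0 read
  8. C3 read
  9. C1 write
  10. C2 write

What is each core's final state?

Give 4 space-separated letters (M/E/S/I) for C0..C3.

Op 1: C0 write [C0 write: invalidate none -> C0=M] -> [M,I,I,I]
Op 2: C3 write [C3 write: invalidate ['C0=M'] -> C3=M] -> [I,I,I,M]
Op 3: C0 write [C0 write: invalidate ['C3=M'] -> C0=M] -> [M,I,I,I]
Op 4: C2 write [C2 write: invalidate ['C0=M'] -> C2=M] -> [I,I,M,I]
Op 5: C3 read [C3 read from I: others=['C2=M'] -> C3=S, others downsized to S] -> [I,I,S,S]
Op 6: C1 write [C1 write: invalidate ['C2=S', 'C3=S'] -> C1=M] -> [I,M,I,I]
Op 7: C0 read [C0 read from I: others=['C1=M'] -> C0=S, others downsized to S] -> [S,S,I,I]
Op 8: C3 read [C3 read from I: others=['C0=S', 'C1=S'] -> C3=S, others downsized to S] -> [S,S,I,S]
Op 9: C1 write [C1 write: invalidate ['C0=S', 'C3=S'] -> C1=M] -> [I,M,I,I]
Op 10: C2 write [C2 write: invalidate ['C1=M'] -> C2=M] -> [I,I,M,I]

Answer: I I M I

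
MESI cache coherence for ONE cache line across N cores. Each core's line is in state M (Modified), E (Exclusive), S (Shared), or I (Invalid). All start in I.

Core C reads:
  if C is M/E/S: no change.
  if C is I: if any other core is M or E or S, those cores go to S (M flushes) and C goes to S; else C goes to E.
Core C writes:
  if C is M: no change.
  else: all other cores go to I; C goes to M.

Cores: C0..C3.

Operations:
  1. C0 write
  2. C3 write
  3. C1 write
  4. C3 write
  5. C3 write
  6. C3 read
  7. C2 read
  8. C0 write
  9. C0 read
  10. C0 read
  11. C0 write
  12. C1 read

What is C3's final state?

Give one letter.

Op 1: C0 write [C0 write: invalidate none -> C0=M] -> [M,I,I,I]
Op 2: C3 write [C3 write: invalidate ['C0=M'] -> C3=M] -> [I,I,I,M]
Op 3: C1 write [C1 write: invalidate ['C3=M'] -> C1=M] -> [I,M,I,I]
Op 4: C3 write [C3 write: invalidate ['C1=M'] -> C3=M] -> [I,I,I,M]
Op 5: C3 write [C3 write: already M (modified), no change] -> [I,I,I,M]
Op 6: C3 read [C3 read: already in M, no change] -> [I,I,I,M]
Op 7: C2 read [C2 read from I: others=['C3=M'] -> C2=S, others downsized to S] -> [I,I,S,S]
Op 8: C0 write [C0 write: invalidate ['C2=S', 'C3=S'] -> C0=M] -> [M,I,I,I]
Op 9: C0 read [C0 read: already in M, no change] -> [M,I,I,I]
Op 10: C0 read [C0 read: already in M, no change] -> [M,I,I,I]
Op 11: C0 write [C0 write: already M (modified), no change] -> [M,I,I,I]
Op 12: C1 read [C1 read from I: others=['C0=M'] -> C1=S, others downsized to S] -> [S,S,I,I]

Answer: I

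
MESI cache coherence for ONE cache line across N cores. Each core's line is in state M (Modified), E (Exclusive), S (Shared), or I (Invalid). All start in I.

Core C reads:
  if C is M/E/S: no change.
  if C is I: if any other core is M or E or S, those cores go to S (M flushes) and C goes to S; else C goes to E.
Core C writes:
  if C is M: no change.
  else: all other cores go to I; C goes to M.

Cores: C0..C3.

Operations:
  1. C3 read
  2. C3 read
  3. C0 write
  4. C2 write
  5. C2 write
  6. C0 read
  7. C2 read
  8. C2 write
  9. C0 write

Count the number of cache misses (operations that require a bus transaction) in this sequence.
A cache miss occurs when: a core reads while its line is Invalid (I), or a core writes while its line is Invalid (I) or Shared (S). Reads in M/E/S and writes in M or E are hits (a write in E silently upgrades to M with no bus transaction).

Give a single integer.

Op 1: C3 read [C3 read from I: no other sharers -> C3=E (exclusive)] -> [I,I,I,E] [MISS #1: read from I]
Op 2: C3 read [C3 read: already in E, no change] -> [I,I,I,E] [hit: read from E]
Op 3: C0 write [C0 write: invalidate ['C3=E'] -> C0=M] -> [M,I,I,I] [MISS #2: write from I]
Op 4: C2 write [C2 write: invalidate ['C0=M'] -> C2=M] -> [I,I,M,I] [MISS #3: write from I]
Op 5: C2 write [C2 write: already M (modified), no change] -> [I,I,M,I] [hit: write from M]
Op 6: C0 read [C0 read from I: others=['C2=M'] -> C0=S, others downsized to S] -> [S,I,S,I] [MISS #4: read from I]
Op 7: C2 read [C2 read: already in S, no change] -> [S,I,S,I] [hit: read from S]
Op 8: C2 write [C2 write: invalidate ['C0=S'] -> C2=M] -> [I,I,M,I] [MISS #5: write from S]
Op 9: C0 write [C0 write: invalidate ['C2=M'] -> C0=M] -> [M,I,I,I] [MISS #6: write from I]

Answer: 6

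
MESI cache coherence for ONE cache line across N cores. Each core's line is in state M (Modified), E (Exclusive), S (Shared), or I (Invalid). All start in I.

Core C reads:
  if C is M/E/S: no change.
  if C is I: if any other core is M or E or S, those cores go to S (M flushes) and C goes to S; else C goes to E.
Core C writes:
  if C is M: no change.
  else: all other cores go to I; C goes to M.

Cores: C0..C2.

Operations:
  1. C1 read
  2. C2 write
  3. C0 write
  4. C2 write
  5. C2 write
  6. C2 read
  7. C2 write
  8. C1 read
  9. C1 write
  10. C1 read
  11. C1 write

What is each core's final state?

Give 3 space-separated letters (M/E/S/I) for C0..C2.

Op 1: C1 read [C1 read from I: no other sharers -> C1=E (exclusive)] -> [I,E,I]
Op 2: C2 write [C2 write: invalidate ['C1=E'] -> C2=M] -> [I,I,M]
Op 3: C0 write [C0 write: invalidate ['C2=M'] -> C0=M] -> [M,I,I]
Op 4: C2 write [C2 write: invalidate ['C0=M'] -> C2=M] -> [I,I,M]
Op 5: C2 write [C2 write: already M (modified), no change] -> [I,I,M]
Op 6: C2 read [C2 read: already in M, no change] -> [I,I,M]
Op 7: C2 write [C2 write: already M (modified), no change] -> [I,I,M]
Op 8: C1 read [C1 read from I: others=['C2=M'] -> C1=S, others downsized to S] -> [I,S,S]
Op 9: C1 write [C1 write: invalidate ['C2=S'] -> C1=M] -> [I,M,I]
Op 10: C1 read [C1 read: already in M, no change] -> [I,M,I]
Op 11: C1 write [C1 write: already M (modified), no change] -> [I,M,I]

Answer: I M I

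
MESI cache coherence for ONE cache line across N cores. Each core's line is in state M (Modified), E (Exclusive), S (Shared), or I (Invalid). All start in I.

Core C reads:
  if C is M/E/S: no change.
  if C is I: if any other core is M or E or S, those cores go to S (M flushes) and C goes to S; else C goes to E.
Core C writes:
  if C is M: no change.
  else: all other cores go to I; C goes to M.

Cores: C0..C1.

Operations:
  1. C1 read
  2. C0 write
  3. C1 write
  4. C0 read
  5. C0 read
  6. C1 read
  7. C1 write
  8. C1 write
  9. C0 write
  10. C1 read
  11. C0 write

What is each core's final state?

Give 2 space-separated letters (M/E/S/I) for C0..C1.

Op 1: C1 read [C1 read from I: no other sharers -> C1=E (exclusive)] -> [I,E]
Op 2: C0 write [C0 write: invalidate ['C1=E'] -> C0=M] -> [M,I]
Op 3: C1 write [C1 write: invalidate ['C0=M'] -> C1=M] -> [I,M]
Op 4: C0 read [C0 read from I: others=['C1=M'] -> C0=S, others downsized to S] -> [S,S]
Op 5: C0 read [C0 read: already in S, no change] -> [S,S]
Op 6: C1 read [C1 read: already in S, no change] -> [S,S]
Op 7: C1 write [C1 write: invalidate ['C0=S'] -> C1=M] -> [I,M]
Op 8: C1 write [C1 write: already M (modified), no change] -> [I,M]
Op 9: C0 write [C0 write: invalidate ['C1=M'] -> C0=M] -> [M,I]
Op 10: C1 read [C1 read from I: others=['C0=M'] -> C1=S, others downsized to S] -> [S,S]
Op 11: C0 write [C0 write: invalidate ['C1=S'] -> C0=M] -> [M,I]

Answer: M I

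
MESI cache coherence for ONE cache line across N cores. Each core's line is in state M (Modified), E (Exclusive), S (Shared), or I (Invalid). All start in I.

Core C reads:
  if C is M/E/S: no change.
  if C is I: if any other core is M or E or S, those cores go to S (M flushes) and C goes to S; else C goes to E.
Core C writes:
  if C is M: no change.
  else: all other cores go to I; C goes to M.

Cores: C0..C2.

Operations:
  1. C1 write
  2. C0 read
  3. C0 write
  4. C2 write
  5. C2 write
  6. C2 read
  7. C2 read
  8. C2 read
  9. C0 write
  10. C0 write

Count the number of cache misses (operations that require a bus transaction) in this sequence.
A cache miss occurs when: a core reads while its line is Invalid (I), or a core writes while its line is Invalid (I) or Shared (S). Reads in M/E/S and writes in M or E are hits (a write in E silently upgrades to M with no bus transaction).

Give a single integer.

Answer: 5

Derivation:
Op 1: C1 write [C1 write: invalidate none -> C1=M] -> [I,M,I] [MISS #1: write from I]
Op 2: C0 read [C0 read from I: others=['C1=M'] -> C0=S, others downsized to S] -> [S,S,I] [MISS #2: read from I]
Op 3: C0 write [C0 write: invalidate ['C1=S'] -> C0=M] -> [M,I,I] [MISS #3: write from S]
Op 4: C2 write [C2 write: invalidate ['C0=M'] -> C2=M] -> [I,I,M] [MISS #4: write from I]
Op 5: C2 write [C2 write: already M (modified), no change] -> [I,I,M] [hit: write from M]
Op 6: C2 read [C2 read: already in M, no change] -> [I,I,M] [hit: read from M]
Op 7: C2 read [C2 read: already in M, no change] -> [I,I,M] [hit: read from M]
Op 8: C2 read [C2 read: already in M, no change] -> [I,I,M] [hit: read from M]
Op 9: C0 write [C0 write: invalidate ['C2=M'] -> C0=M] -> [M,I,I] [MISS #5: write from I]
Op 10: C0 write [C0 write: already M (modified), no change] -> [M,I,I] [hit: write from M]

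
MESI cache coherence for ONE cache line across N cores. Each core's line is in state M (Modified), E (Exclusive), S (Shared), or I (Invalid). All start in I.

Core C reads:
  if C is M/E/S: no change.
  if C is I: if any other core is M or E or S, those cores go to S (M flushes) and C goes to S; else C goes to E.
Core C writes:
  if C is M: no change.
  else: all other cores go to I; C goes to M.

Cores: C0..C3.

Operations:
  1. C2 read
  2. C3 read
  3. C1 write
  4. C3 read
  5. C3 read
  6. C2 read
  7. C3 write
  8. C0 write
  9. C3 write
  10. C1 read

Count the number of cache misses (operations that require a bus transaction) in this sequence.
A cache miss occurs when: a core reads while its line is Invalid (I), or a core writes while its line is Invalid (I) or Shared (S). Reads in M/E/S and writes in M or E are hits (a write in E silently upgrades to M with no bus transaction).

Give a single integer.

Op 1: C2 read [C2 read from I: no other sharers -> C2=E (exclusive)] -> [I,I,E,I] [MISS #1: read from I]
Op 2: C3 read [C3 read from I: others=['C2=E'] -> C3=S, others downsized to S] -> [I,I,S,S] [MISS #2: read from I]
Op 3: C1 write [C1 write: invalidate ['C2=S', 'C3=S'] -> C1=M] -> [I,M,I,I] [MISS #3: write from I]
Op 4: C3 read [C3 read from I: others=['C1=M'] -> C3=S, others downsized to S] -> [I,S,I,S] [MISS #4: read from I]
Op 5: C3 read [C3 read: already in S, no change] -> [I,S,I,S] [hit: read from S]
Op 6: C2 read [C2 read from I: others=['C1=S', 'C3=S'] -> C2=S, others downsized to S] -> [I,S,S,S] [MISS #5: read from I]
Op 7: C3 write [C3 write: invalidate ['C1=S', 'C2=S'] -> C3=M] -> [I,I,I,M] [MISS #6: write from S]
Op 8: C0 write [C0 write: invalidate ['C3=M'] -> C0=M] -> [M,I,I,I] [MISS #7: write from I]
Op 9: C3 write [C3 write: invalidate ['C0=M'] -> C3=M] -> [I,I,I,M] [MISS #8: write from I]
Op 10: C1 read [C1 read from I: others=['C3=M'] -> C1=S, others downsized to S] -> [I,S,I,S] [MISS #9: read from I]

Answer: 9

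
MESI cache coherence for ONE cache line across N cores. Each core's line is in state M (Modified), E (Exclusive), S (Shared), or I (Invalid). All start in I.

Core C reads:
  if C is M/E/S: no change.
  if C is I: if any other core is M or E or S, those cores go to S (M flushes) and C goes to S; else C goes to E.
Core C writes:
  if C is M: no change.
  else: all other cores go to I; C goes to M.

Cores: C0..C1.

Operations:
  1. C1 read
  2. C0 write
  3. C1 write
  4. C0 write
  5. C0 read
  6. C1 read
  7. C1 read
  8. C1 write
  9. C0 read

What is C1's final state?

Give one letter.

Answer: S

Derivation:
Op 1: C1 read [C1 read from I: no other sharers -> C1=E (exclusive)] -> [I,E]
Op 2: C0 write [C0 write: invalidate ['C1=E'] -> C0=M] -> [M,I]
Op 3: C1 write [C1 write: invalidate ['C0=M'] -> C1=M] -> [I,M]
Op 4: C0 write [C0 write: invalidate ['C1=M'] -> C0=M] -> [M,I]
Op 5: C0 read [C0 read: already in M, no change] -> [M,I]
Op 6: C1 read [C1 read from I: others=['C0=M'] -> C1=S, others downsized to S] -> [S,S]
Op 7: C1 read [C1 read: already in S, no change] -> [S,S]
Op 8: C1 write [C1 write: invalidate ['C0=S'] -> C1=M] -> [I,M]
Op 9: C0 read [C0 read from I: others=['C1=M'] -> C0=S, others downsized to S] -> [S,S]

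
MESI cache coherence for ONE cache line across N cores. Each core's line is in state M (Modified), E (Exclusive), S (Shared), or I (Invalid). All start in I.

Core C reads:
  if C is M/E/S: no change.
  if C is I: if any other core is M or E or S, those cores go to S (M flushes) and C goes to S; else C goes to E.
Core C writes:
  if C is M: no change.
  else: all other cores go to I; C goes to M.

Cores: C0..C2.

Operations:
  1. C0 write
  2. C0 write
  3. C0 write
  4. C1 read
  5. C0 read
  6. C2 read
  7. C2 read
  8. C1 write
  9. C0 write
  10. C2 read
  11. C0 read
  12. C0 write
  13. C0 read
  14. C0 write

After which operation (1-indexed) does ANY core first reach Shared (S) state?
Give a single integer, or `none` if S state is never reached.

Op 1: C0 write [C0 write: invalidate none -> C0=M] -> [M,I,I]
Op 2: C0 write [C0 write: already M (modified), no change] -> [M,I,I]
Op 3: C0 write [C0 write: already M (modified), no change] -> [M,I,I]
Op 4: C1 read [C1 read from I: others=['C0=M'] -> C1=S, others downsized to S] -> [S,S,I]
  -> First S state at op 4; remaining ops need not be traced.

Answer: 4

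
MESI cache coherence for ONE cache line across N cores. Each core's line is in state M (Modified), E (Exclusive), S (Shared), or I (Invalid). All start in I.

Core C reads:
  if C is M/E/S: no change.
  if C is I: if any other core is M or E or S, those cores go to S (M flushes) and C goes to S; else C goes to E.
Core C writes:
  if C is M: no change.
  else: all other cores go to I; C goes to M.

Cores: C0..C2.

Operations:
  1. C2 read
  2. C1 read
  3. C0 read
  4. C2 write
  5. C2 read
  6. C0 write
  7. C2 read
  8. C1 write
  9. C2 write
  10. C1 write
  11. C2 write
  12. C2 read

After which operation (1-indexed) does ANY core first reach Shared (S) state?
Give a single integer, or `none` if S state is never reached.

Answer: 2

Derivation:
Op 1: C2 read [C2 read from I: no other sharers -> C2=E (exclusive)] -> [I,I,E]
Op 2: C1 read [C1 read from I: others=['C2=E'] -> C1=S, others downsized to S] -> [I,S,S]
  -> First S state at op 2; remaining ops need not be traced.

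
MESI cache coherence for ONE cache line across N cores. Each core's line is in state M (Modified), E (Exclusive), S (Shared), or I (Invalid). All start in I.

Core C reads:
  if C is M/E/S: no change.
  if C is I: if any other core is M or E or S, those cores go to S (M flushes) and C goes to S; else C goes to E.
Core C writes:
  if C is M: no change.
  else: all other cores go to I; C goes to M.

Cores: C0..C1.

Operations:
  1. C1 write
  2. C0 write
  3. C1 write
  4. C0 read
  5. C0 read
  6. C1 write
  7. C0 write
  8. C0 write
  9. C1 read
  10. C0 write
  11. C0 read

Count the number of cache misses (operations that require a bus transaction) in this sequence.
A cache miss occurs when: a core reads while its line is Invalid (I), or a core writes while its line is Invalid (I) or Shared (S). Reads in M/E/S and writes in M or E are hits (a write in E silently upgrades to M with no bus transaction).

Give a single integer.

Answer: 8

Derivation:
Op 1: C1 write [C1 write: invalidate none -> C1=M] -> [I,M] [MISS #1: write from I]
Op 2: C0 write [C0 write: invalidate ['C1=M'] -> C0=M] -> [M,I] [MISS #2: write from I]
Op 3: C1 write [C1 write: invalidate ['C0=M'] -> C1=M] -> [I,M] [MISS #3: write from I]
Op 4: C0 read [C0 read from I: others=['C1=M'] -> C0=S, others downsized to S] -> [S,S] [MISS #4: read from I]
Op 5: C0 read [C0 read: already in S, no change] -> [S,S] [hit: read from S]
Op 6: C1 write [C1 write: invalidate ['C0=S'] -> C1=M] -> [I,M] [MISS #5: write from S]
Op 7: C0 write [C0 write: invalidate ['C1=M'] -> C0=M] -> [M,I] [MISS #6: write from I]
Op 8: C0 write [C0 write: already M (modified), no change] -> [M,I] [hit: write from M]
Op 9: C1 read [C1 read from I: others=['C0=M'] -> C1=S, others downsized to S] -> [S,S] [MISS #7: read from I]
Op 10: C0 write [C0 write: invalidate ['C1=S'] -> C0=M] -> [M,I] [MISS #8: write from S]
Op 11: C0 read [C0 read: already in M, no change] -> [M,I] [hit: read from M]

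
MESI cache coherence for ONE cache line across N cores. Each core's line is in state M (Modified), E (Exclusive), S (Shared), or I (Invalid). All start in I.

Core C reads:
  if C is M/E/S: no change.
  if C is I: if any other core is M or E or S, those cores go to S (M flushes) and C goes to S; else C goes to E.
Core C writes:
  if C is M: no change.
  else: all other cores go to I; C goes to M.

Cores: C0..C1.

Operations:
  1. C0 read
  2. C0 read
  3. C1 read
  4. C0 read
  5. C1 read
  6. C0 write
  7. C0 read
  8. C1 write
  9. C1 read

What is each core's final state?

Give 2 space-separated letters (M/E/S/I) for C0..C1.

Op 1: C0 read [C0 read from I: no other sharers -> C0=E (exclusive)] -> [E,I]
Op 2: C0 read [C0 read: already in E, no change] -> [E,I]
Op 3: C1 read [C1 read from I: others=['C0=E'] -> C1=S, others downsized to S] -> [S,S]
Op 4: C0 read [C0 read: already in S, no change] -> [S,S]
Op 5: C1 read [C1 read: already in S, no change] -> [S,S]
Op 6: C0 write [C0 write: invalidate ['C1=S'] -> C0=M] -> [M,I]
Op 7: C0 read [C0 read: already in M, no change] -> [M,I]
Op 8: C1 write [C1 write: invalidate ['C0=M'] -> C1=M] -> [I,M]
Op 9: C1 read [C1 read: already in M, no change] -> [I,M]

Answer: I M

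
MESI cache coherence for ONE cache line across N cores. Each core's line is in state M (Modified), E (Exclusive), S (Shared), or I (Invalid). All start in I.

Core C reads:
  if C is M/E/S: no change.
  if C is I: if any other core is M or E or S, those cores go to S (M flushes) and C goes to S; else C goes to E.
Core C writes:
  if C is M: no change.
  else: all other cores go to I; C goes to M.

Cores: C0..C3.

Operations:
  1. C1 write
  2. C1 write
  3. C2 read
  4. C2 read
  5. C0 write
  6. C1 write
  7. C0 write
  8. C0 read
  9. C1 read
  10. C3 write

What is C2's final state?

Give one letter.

Op 1: C1 write [C1 write: invalidate none -> C1=M] -> [I,M,I,I]
Op 2: C1 write [C1 write: already M (modified), no change] -> [I,M,I,I]
Op 3: C2 read [C2 read from I: others=['C1=M'] -> C2=S, others downsized to S] -> [I,S,S,I]
Op 4: C2 read [C2 read: already in S, no change] -> [I,S,S,I]
Op 5: C0 write [C0 write: invalidate ['C1=S', 'C2=S'] -> C0=M] -> [M,I,I,I]
Op 6: C1 write [C1 write: invalidate ['C0=M'] -> C1=M] -> [I,M,I,I]
Op 7: C0 write [C0 write: invalidate ['C1=M'] -> C0=M] -> [M,I,I,I]
Op 8: C0 read [C0 read: already in M, no change] -> [M,I,I,I]
Op 9: C1 read [C1 read from I: others=['C0=M'] -> C1=S, others downsized to S] -> [S,S,I,I]
Op 10: C3 write [C3 write: invalidate ['C0=S', 'C1=S'] -> C3=M] -> [I,I,I,M]

Answer: I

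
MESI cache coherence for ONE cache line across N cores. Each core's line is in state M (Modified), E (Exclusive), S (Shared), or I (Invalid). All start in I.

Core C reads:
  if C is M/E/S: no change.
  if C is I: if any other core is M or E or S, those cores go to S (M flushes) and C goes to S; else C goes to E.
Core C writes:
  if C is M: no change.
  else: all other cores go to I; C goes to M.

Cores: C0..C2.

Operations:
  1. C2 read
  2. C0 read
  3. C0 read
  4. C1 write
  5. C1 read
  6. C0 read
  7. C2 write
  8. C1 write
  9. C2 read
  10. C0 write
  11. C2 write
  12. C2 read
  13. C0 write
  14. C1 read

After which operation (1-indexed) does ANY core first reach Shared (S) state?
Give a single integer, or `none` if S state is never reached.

Answer: 2

Derivation:
Op 1: C2 read [C2 read from I: no other sharers -> C2=E (exclusive)] -> [I,I,E]
Op 2: C0 read [C0 read from I: others=['C2=E'] -> C0=S, others downsized to S] -> [S,I,S]
  -> First S state at op 2; remaining ops need not be traced.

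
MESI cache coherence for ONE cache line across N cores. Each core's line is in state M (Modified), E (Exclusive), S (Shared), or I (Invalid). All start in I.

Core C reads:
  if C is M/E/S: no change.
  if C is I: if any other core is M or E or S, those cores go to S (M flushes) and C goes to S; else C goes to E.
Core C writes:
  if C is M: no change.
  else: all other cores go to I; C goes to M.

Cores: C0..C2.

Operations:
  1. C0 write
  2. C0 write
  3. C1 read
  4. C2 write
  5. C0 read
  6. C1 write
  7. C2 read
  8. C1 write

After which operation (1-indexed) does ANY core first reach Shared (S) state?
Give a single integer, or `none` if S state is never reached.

Op 1: C0 write [C0 write: invalidate none -> C0=M] -> [M,I,I]
Op 2: C0 write [C0 write: already M (modified), no change] -> [M,I,I]
Op 3: C1 read [C1 read from I: others=['C0=M'] -> C1=S, others downsized to S] -> [S,S,I]
  -> First S state at op 3; remaining ops need not be traced.

Answer: 3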